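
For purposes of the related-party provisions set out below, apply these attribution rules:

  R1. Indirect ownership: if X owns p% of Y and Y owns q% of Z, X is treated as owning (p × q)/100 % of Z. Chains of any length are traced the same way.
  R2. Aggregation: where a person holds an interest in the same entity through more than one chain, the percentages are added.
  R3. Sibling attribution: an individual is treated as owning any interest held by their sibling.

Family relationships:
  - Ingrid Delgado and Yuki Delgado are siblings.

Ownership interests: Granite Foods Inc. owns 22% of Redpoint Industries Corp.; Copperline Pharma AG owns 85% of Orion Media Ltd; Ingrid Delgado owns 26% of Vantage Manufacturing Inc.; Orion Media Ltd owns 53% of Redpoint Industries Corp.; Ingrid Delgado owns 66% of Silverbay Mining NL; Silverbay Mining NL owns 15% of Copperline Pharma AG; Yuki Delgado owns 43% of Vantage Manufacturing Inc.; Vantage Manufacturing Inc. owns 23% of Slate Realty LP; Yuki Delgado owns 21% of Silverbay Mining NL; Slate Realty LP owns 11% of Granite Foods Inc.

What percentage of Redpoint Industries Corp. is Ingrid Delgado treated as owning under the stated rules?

By sibling attribution (R3), Ingrid Delgado is treated as also owning Yuki Delgado's interest in Vantage Manufacturing Inc, giving 26% + 43% = 69%.
By sibling attribution (R3), Ingrid Delgado is treated as also owning Yuki Delgado's interest in Silverbay Mining NL, giving 66% + 21% = 87%.
Chain via Vantage Manufacturing Inc. → Slate Realty LP → Granite Foods Inc. (R1): 69% × 23% × 11% × 22% = 0.384054% of Redpoint Industries Corp.
Chain via Silverbay Mining NL → Copperline Pharma AG → Orion Media Ltd (R1): 87% × 15% × 85% × 53% = 5.879025% of Redpoint Industries Corp.
Aggregating (R2): 0.384054% + 5.879025% = 6.263079%.

6.263079%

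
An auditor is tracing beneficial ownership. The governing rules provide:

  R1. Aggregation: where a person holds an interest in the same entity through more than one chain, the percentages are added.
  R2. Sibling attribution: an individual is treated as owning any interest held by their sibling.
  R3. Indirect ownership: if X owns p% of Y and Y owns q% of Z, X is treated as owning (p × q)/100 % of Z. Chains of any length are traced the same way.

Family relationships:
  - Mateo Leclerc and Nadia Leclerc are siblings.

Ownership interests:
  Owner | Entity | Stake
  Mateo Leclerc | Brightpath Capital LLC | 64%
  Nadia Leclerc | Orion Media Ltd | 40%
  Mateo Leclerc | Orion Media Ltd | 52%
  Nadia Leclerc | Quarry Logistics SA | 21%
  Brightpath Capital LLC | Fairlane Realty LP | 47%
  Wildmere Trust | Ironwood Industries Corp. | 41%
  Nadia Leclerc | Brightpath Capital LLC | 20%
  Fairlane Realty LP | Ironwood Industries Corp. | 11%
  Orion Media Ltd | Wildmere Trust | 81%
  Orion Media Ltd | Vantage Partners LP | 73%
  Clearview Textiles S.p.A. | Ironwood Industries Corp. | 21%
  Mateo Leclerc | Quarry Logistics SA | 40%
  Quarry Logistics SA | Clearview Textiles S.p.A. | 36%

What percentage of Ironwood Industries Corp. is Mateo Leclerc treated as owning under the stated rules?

39.5076%

By sibling attribution (R2), Mateo Leclerc is treated as also owning Nadia Leclerc's interest in Brightpath Capital LLC, giving 64% + 20% = 84%.
By sibling attribution (R2), Mateo Leclerc is treated as also owning Nadia Leclerc's interest in Quarry Logistics SA, giving 40% + 21% = 61%.
By sibling attribution (R2), Mateo Leclerc is treated as also owning Nadia Leclerc's interest in Orion Media Ltd, giving 52% + 40% = 92%.
Chain via Brightpath Capital LLC → Fairlane Realty LP (R3): 84% × 47% × 11% = 4.3428% of Ironwood Industries Corp.
Chain via Quarry Logistics SA → Clearview Textiles S.p.A. (R3): 61% × 36% × 21% = 4.6116% of Ironwood Industries Corp.
Chain via Orion Media Ltd → Wildmere Trust (R3): 92% × 81% × 41% = 30.5532% of Ironwood Industries Corp.
Aggregating (R1): 4.3428% + 4.6116% + 30.5532% = 39.5076%.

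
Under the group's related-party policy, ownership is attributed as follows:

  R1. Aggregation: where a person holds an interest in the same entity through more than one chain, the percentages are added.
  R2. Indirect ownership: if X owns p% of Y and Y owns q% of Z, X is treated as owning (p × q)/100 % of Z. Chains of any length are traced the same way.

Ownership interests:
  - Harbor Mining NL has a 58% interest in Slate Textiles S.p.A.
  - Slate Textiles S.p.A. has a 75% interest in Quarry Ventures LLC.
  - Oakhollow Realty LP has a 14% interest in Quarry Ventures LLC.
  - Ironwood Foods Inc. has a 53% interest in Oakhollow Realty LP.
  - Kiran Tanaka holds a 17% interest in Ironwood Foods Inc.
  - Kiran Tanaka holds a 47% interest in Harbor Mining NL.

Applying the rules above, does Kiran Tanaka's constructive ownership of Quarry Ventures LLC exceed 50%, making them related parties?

No

Chain via Ironwood Foods Inc. → Oakhollow Realty LP (R2): 17% × 53% × 14% = 1.2614% of Quarry Ventures LLC.
Chain via Harbor Mining NL → Slate Textiles S.p.A. (R2): 47% × 58% × 75% = 20.445% of Quarry Ventures LLC.
Aggregating (R1): 1.2614% + 20.445% = 21.7064%.
21.7064% does not exceed the 50% threshold, so Kiran is not a related party to Quarry Ventures LLC.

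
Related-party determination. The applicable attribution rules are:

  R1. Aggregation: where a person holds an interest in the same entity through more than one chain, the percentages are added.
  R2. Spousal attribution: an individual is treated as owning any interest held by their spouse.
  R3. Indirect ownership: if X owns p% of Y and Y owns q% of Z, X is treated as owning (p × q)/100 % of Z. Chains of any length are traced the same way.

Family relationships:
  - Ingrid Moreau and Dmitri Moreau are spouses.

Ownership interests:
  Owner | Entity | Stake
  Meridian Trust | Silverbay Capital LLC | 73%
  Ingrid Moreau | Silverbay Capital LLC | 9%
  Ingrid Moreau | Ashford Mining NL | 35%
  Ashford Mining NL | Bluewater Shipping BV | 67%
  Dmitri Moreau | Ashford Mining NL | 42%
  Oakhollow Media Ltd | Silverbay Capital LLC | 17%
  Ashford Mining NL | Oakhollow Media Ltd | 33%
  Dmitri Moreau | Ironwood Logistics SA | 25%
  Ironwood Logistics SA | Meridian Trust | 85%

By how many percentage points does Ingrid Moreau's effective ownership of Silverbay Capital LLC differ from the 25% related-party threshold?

3.8322

By spousal attribution (R2), Ingrid Moreau is treated as also owning Dmitri Moreau's interest in Ashford Mining NL, giving 35% + 42% = 77%.
By spousal attribution (R2), Ingrid Moreau is treated as owning Dmitri Moreau's 25% interest in Ironwood Logistics SA.
Chain via Ashford Mining NL → Oakhollow Media Ltd (R3): 77% × 33% × 17% = 4.3197% of Silverbay Capital LLC.
Direct interest in Silverbay Capital LLC: 9%.
Chain via Ironwood Logistics SA → Meridian Trust (R3): 25% × 85% × 73% = 15.5125% of Silverbay Capital LLC.
Aggregating (R1): 4.3197% + 9% + 15.5125% = 28.8322%.
28.8322% exceeds the 25% threshold by 3.8322 percentage points.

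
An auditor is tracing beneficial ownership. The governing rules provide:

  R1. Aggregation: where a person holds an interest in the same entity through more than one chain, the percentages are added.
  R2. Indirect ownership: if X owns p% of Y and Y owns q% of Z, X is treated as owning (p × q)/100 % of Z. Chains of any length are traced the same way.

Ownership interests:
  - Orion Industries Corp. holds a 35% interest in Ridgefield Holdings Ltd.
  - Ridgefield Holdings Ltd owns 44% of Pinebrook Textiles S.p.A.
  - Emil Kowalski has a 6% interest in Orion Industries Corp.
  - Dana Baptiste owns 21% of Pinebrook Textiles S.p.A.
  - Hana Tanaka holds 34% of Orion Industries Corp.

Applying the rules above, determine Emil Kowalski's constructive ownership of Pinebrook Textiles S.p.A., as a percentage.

0.924%

Chain via Orion Industries Corp. → Ridgefield Holdings Ltd (R2): 6% × 35% × 44% = 0.924% of Pinebrook Textiles S.p.A.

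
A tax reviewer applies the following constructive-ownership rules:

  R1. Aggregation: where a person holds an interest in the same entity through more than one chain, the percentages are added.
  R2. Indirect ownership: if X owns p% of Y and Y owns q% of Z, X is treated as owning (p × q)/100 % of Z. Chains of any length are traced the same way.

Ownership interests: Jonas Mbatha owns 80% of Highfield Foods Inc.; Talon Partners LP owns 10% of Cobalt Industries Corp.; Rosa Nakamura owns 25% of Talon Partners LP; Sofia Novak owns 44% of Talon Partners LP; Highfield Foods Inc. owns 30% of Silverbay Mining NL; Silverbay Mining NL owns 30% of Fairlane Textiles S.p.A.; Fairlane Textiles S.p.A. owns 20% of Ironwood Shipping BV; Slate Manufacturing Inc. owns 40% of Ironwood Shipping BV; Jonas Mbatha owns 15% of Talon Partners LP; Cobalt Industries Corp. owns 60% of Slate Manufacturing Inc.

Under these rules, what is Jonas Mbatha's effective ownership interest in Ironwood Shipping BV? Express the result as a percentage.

1.8%

Chain via Talon Partners LP → Cobalt Industries Corp. → Slate Manufacturing Inc. (R2): 15% × 10% × 60% × 40% = 0.36% of Ironwood Shipping BV.
Chain via Highfield Foods Inc. → Silverbay Mining NL → Fairlane Textiles S.p.A. (R2): 80% × 30% × 30% × 20% = 1.44% of Ironwood Shipping BV.
Aggregating (R1): 0.36% + 1.44% = 1.8%.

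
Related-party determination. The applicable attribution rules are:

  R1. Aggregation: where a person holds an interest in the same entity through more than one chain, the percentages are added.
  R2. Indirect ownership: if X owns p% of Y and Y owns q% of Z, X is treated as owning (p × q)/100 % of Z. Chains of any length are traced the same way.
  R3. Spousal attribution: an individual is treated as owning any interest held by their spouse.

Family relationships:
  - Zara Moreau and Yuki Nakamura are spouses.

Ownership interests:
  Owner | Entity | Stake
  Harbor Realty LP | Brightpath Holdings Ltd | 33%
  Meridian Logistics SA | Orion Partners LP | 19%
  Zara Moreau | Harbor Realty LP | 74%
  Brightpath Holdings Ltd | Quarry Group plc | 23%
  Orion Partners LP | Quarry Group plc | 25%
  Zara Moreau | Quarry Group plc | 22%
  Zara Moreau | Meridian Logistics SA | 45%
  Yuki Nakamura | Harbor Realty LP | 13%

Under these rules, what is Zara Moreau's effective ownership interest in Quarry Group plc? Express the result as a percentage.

30.7408%

By spousal attribution (R3), Zara Moreau is treated as also owning Yuki Nakamura's interest in Harbor Realty LP, giving 74% + 13% = 87%.
Chain via Meridian Logistics SA → Orion Partners LP (R2): 45% × 19% × 25% = 2.1375% of Quarry Group plc.
Chain via Harbor Realty LP → Brightpath Holdings Ltd (R2): 87% × 33% × 23% = 6.6033% of Quarry Group plc.
Direct interest in Quarry Group plc: 22%.
Aggregating (R1): 2.1375% + 6.6033% + 22% = 30.7408%.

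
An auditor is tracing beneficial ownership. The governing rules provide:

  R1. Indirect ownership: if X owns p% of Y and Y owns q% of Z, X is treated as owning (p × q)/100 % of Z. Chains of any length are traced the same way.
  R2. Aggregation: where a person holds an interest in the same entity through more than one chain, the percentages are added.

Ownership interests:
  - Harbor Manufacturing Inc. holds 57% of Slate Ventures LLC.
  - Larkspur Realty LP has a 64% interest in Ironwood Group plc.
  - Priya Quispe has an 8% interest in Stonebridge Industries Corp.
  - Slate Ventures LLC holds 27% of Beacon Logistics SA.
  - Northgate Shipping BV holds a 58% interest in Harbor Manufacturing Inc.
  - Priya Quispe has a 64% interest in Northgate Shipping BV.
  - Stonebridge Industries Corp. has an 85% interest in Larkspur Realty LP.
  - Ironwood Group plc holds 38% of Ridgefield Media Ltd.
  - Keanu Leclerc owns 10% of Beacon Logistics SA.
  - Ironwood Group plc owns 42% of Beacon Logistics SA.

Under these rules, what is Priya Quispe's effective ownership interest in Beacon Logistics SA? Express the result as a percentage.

Chain via Northgate Shipping BV → Harbor Manufacturing Inc. → Slate Ventures LLC (R1): 64% × 58% × 57% × 27% = 5.712768% of Beacon Logistics SA.
Chain via Stonebridge Industries Corp. → Larkspur Realty LP → Ironwood Group plc (R1): 8% × 85% × 64% × 42% = 1.82784% of Beacon Logistics SA.
Aggregating (R2): 5.712768% + 1.82784% = 7.540608%.

7.540608%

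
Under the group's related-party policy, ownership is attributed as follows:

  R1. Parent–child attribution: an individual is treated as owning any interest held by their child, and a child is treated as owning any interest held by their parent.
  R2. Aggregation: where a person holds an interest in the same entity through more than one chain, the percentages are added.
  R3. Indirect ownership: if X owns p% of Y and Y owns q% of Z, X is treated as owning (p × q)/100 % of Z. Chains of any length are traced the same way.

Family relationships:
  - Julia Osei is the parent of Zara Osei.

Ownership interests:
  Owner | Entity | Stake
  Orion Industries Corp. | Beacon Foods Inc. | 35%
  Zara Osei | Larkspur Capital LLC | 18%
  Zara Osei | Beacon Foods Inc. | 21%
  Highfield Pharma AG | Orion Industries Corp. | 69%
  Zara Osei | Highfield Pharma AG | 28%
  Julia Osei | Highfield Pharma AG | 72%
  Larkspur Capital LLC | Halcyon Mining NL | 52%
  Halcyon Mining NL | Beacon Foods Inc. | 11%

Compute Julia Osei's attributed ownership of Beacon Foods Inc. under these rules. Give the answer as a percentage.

By parent–child attribution (R1), Julia Osei is treated as also owning Zara Osei's interest in Highfield Pharma AG, giving 72% + 28% = 100%.
By parent–child attribution (R1), Julia Osei is treated as owning Zara Osei's 18% interest in Larkspur Capital LLC.
By parent–child attribution (R1), Julia Osei is treated as owning Zara Osei's 21% interest in Beacon Foods Inc.
Chain via Highfield Pharma AG → Orion Industries Corp. (R3): 100% × 69% × 35% = 24.15% of Beacon Foods Inc.
Chain via Larkspur Capital LLC → Halcyon Mining NL (R3): 18% × 52% × 11% = 1.0296% of Beacon Foods Inc.
Direct interest in Beacon Foods Inc: 21%.
Aggregating (R2): 24.15% + 1.0296% + 21% = 46.1796%.

46.1796%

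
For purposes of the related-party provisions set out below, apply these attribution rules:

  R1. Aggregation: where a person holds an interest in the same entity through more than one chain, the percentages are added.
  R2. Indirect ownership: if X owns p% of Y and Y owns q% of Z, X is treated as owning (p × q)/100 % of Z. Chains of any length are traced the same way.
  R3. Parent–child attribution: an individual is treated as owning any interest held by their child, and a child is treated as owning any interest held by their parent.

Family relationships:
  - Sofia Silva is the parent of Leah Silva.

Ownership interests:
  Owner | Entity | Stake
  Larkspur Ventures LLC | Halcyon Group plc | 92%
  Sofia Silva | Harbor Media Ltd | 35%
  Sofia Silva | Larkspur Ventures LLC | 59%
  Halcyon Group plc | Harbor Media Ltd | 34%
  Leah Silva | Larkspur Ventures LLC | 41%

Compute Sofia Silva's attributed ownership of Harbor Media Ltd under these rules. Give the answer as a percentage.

66.28%

By parent–child attribution (R3), Sofia Silva is treated as also owning Leah Silva's interest in Larkspur Ventures LLC, giving 59% + 41% = 100%.
Chain via Larkspur Ventures LLC → Halcyon Group plc (R2): 100% × 92% × 34% = 31.28% of Harbor Media Ltd.
Direct interest in Harbor Media Ltd: 35%.
Aggregating (R1): 31.28% + 35% = 66.28%.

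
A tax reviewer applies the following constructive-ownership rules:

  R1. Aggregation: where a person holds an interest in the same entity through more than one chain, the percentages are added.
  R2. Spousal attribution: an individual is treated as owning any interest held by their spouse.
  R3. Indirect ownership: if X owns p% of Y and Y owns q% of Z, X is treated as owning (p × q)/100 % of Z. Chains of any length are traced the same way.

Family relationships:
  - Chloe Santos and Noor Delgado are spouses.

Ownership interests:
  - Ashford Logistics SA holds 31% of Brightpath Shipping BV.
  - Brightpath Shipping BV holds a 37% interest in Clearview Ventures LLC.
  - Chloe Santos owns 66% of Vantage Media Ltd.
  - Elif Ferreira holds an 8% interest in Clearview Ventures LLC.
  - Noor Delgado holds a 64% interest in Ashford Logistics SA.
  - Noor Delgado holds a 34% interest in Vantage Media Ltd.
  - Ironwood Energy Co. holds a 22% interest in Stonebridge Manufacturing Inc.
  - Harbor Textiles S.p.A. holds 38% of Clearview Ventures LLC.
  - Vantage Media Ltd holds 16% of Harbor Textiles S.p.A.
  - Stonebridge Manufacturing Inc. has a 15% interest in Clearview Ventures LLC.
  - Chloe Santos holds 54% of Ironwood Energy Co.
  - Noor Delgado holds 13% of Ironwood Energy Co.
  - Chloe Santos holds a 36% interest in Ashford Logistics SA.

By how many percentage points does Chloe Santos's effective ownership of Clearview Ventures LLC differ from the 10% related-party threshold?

By spousal attribution (R2), Chloe Santos is treated as also owning Noor Delgado's interest in Ashford Logistics SA, giving 36% + 64% = 100%.
By spousal attribution (R2), Chloe Santos is treated as also owning Noor Delgado's interest in Vantage Media Ltd, giving 66% + 34% = 100%.
By spousal attribution (R2), Chloe Santos is treated as also owning Noor Delgado's interest in Ironwood Energy Co, giving 54% + 13% = 67%.
Chain via Ashford Logistics SA → Brightpath Shipping BV (R3): 100% × 31% × 37% = 11.47% of Clearview Ventures LLC.
Chain via Vantage Media Ltd → Harbor Textiles S.p.A. (R3): 100% × 16% × 38% = 6.08% of Clearview Ventures LLC.
Chain via Ironwood Energy Co. → Stonebridge Manufacturing Inc. (R3): 67% × 22% × 15% = 2.211% of Clearview Ventures LLC.
Aggregating (R1): 11.47% + 6.08% + 2.211% = 19.761%.
19.761% exceeds the 10% threshold by 9.761 percentage points.

9.761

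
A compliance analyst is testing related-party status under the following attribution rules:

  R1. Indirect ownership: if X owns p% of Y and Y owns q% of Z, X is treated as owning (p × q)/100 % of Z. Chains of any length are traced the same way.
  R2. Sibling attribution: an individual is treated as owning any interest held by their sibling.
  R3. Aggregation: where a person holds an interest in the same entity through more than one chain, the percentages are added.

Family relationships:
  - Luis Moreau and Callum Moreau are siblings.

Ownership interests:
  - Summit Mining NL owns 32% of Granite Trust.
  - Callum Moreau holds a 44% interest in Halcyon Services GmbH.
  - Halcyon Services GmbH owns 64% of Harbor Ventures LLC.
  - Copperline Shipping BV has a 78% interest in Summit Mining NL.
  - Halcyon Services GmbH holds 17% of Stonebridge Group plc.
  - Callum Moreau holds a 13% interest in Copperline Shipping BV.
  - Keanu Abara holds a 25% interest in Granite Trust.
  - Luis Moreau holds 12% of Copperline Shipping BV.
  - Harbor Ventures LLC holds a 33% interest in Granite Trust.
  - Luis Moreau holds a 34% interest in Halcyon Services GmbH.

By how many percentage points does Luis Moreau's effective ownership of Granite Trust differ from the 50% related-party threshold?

By sibling attribution (R2), Luis Moreau is treated as also owning Callum Moreau's interest in Copperline Shipping BV, giving 12% + 13% = 25%.
By sibling attribution (R2), Luis Moreau is treated as also owning Callum Moreau's interest in Halcyon Services GmbH, giving 34% + 44% = 78%.
Chain via Copperline Shipping BV → Summit Mining NL (R1): 25% × 78% × 32% = 6.24% of Granite Trust.
Chain via Halcyon Services GmbH → Harbor Ventures LLC (R1): 78% × 64% × 33% = 16.4736% of Granite Trust.
Aggregating (R3): 6.24% + 16.4736% = 22.7136%.
22.7136% falls short of the 50% threshold by 27.2864 percentage points.

27.2864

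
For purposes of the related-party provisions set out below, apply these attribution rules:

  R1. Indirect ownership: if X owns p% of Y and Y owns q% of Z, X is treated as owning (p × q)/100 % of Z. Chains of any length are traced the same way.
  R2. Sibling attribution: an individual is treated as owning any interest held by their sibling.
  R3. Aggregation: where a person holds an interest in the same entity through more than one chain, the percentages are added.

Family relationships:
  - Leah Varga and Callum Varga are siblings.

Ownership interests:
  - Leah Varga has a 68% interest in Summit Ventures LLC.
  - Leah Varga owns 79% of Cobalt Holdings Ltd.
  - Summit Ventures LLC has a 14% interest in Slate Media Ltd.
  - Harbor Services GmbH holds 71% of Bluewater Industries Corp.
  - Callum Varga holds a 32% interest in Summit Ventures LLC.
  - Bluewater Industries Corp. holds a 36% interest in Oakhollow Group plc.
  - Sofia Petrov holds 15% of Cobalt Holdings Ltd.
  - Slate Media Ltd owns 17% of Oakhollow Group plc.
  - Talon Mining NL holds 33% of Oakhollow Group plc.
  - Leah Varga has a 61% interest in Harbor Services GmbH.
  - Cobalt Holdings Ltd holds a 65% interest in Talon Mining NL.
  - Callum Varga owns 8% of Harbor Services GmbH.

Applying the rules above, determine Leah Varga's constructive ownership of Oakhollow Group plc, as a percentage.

36.9619%

By sibling attribution (R2), Leah Varga is treated as also owning Callum Varga's interest in Summit Ventures LLC, giving 68% + 32% = 100%.
By sibling attribution (R2), Leah Varga is treated as also owning Callum Varga's interest in Harbor Services GmbH, giving 61% + 8% = 69%.
Chain via Summit Ventures LLC → Slate Media Ltd (R1): 100% × 14% × 17% = 2.38% of Oakhollow Group plc.
Chain via Harbor Services GmbH → Bluewater Industries Corp. (R1): 69% × 71% × 36% = 17.6364% of Oakhollow Group plc.
Chain via Cobalt Holdings Ltd → Talon Mining NL (R1): 79% × 65% × 33% = 16.9455% of Oakhollow Group plc.
Aggregating (R3): 2.38% + 17.6364% + 16.9455% = 36.9619%.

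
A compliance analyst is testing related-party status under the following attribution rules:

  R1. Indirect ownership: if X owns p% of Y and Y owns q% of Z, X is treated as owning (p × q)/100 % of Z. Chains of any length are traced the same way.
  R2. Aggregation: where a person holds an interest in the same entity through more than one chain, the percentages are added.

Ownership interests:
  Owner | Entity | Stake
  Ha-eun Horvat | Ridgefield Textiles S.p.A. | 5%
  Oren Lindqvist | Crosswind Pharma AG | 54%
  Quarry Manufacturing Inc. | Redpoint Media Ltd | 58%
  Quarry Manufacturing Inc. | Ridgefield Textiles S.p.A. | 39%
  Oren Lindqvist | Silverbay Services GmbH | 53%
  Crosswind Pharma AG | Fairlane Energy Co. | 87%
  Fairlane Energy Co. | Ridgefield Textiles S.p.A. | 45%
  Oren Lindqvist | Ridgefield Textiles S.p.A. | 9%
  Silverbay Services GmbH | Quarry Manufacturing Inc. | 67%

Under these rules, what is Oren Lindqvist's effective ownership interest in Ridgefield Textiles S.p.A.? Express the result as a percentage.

Chain via Silverbay Services GmbH → Quarry Manufacturing Inc. (R1): 53% × 67% × 39% = 13.8489% of Ridgefield Textiles S.p.A.
Chain via Crosswind Pharma AG → Fairlane Energy Co. (R1): 54% × 87% × 45% = 21.141% of Ridgefield Textiles S.p.A.
Direct interest in Ridgefield Textiles S.p.A: 9%.
Aggregating (R2): 13.8489% + 21.141% + 9% = 43.9899%.

43.9899%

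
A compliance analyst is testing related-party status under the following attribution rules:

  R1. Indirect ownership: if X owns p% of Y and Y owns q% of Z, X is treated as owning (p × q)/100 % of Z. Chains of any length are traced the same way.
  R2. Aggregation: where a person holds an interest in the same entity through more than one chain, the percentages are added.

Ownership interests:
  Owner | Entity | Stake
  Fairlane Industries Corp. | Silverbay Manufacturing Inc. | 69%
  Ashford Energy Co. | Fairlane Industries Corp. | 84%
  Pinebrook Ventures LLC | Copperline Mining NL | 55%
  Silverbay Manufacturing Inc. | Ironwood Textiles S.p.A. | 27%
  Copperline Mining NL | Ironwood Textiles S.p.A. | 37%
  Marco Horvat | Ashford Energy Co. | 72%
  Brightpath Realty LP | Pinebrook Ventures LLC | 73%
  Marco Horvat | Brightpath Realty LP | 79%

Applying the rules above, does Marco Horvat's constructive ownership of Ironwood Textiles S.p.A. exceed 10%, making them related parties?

Yes

Chain via Brightpath Realty LP → Pinebrook Ventures LLC → Copperline Mining NL (R1): 79% × 73% × 55% × 37% = 11.735845% of Ironwood Textiles S.p.A.
Chain via Ashford Energy Co. → Fairlane Industries Corp. → Silverbay Manufacturing Inc. (R1): 72% × 84% × 69% × 27% = 11.267424% of Ironwood Textiles S.p.A.
Aggregating (R2): 11.735845% + 11.267424% = 23.003269%.
23.003269% exceeds the 10% threshold, so Marco is a related party to Ironwood Textiles S.p.A.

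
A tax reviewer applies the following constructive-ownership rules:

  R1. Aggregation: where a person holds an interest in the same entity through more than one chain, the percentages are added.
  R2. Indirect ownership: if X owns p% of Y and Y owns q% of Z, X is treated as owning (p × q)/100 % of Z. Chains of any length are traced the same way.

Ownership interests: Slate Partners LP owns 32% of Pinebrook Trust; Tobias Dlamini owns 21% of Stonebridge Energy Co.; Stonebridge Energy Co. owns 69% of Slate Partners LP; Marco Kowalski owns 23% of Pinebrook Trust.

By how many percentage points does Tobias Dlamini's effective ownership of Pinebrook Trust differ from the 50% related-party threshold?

Chain via Stonebridge Energy Co. → Slate Partners LP (R2): 21% × 69% × 32% = 4.6368% of Pinebrook Trust.
4.6368% falls short of the 50% threshold by 45.3632 percentage points.

45.3632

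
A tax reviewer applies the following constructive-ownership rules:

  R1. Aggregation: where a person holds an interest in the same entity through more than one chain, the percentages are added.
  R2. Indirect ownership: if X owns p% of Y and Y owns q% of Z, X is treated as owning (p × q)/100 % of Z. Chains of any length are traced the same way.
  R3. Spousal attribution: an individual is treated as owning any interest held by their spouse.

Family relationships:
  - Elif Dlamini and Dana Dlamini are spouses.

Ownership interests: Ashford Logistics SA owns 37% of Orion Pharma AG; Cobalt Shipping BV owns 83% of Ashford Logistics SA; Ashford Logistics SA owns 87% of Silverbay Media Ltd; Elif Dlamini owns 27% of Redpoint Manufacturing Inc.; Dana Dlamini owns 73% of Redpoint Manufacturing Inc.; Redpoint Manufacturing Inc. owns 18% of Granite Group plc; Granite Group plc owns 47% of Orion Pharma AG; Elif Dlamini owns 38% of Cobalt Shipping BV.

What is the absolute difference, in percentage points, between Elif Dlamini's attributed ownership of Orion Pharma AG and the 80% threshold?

59.8702

By spousal attribution (R3), Elif Dlamini is treated as also owning Dana Dlamini's interest in Redpoint Manufacturing Inc, giving 27% + 73% = 100%.
Chain via Cobalt Shipping BV → Ashford Logistics SA (R2): 38% × 83% × 37% = 11.6698% of Orion Pharma AG.
Chain via Redpoint Manufacturing Inc. → Granite Group plc (R2): 100% × 18% × 47% = 8.46% of Orion Pharma AG.
Aggregating (R1): 11.6698% + 8.46% = 20.1298%.
20.1298% falls short of the 80% threshold by 59.8702 percentage points.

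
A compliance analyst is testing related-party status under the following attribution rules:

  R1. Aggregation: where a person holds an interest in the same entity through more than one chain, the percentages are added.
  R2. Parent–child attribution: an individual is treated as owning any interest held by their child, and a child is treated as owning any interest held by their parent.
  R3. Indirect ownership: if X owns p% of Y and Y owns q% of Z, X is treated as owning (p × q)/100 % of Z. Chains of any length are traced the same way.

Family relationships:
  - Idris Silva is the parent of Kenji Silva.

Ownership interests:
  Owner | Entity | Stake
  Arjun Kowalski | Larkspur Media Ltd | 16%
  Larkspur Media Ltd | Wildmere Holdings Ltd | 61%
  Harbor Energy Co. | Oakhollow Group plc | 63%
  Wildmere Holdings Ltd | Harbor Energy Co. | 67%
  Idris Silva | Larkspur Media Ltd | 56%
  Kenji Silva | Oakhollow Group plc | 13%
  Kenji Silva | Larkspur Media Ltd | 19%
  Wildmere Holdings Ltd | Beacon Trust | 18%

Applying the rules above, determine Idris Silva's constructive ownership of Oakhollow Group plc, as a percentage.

By parent–child attribution (R2), Idris Silva is treated as also owning Kenji Silva's interest in Larkspur Media Ltd, giving 56% + 19% = 75%.
By parent–child attribution (R2), Idris Silva is treated as owning Kenji Silva's 13% interest in Oakhollow Group plc.
Chain via Larkspur Media Ltd → Wildmere Holdings Ltd → Harbor Energy Co. (R3): 75% × 61% × 67% × 63% = 19.311075% of Oakhollow Group plc.
Direct interest in Oakhollow Group plc: 13%.
Aggregating (R1): 19.311075% + 13% = 32.311075%.

32.311075%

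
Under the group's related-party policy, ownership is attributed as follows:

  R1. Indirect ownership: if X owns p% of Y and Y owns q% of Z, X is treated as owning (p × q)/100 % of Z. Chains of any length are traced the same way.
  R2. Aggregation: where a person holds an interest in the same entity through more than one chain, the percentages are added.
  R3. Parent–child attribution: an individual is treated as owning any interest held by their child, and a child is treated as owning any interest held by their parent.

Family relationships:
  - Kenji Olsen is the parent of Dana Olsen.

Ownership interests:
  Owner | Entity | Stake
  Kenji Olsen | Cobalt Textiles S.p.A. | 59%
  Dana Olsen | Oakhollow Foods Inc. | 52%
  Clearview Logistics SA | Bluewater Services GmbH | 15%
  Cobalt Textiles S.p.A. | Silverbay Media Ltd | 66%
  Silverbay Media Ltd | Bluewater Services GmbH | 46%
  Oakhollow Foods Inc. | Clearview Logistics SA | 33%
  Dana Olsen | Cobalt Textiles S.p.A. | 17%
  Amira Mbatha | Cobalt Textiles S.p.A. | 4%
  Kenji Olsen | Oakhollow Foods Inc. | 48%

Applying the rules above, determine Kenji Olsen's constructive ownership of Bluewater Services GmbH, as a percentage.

28.0236%

By parent–child attribution (R3), Kenji Olsen is treated as also owning Dana Olsen's interest in Cobalt Textiles S.p.A, giving 59% + 17% = 76%.
By parent–child attribution (R3), Kenji Olsen is treated as also owning Dana Olsen's interest in Oakhollow Foods Inc, giving 48% + 52% = 100%.
Chain via Cobalt Textiles S.p.A. → Silverbay Media Ltd (R1): 76% × 66% × 46% = 23.0736% of Bluewater Services GmbH.
Chain via Oakhollow Foods Inc. → Clearview Logistics SA (R1): 100% × 33% × 15% = 4.95% of Bluewater Services GmbH.
Aggregating (R2): 23.0736% + 4.95% = 28.0236%.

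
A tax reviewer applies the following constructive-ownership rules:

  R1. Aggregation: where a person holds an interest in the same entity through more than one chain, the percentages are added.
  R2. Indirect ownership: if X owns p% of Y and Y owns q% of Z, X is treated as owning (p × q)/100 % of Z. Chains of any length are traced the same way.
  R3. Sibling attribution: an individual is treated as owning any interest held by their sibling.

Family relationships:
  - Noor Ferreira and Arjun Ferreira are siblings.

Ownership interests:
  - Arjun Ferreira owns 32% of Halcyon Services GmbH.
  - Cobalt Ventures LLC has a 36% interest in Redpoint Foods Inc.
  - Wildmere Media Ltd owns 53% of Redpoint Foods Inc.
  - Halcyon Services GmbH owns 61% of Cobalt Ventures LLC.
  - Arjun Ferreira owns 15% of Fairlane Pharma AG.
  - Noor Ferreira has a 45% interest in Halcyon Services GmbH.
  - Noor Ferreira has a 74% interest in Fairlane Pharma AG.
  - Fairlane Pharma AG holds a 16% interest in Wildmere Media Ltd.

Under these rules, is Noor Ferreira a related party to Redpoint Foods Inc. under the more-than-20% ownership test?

By sibling attribution (R3), Noor Ferreira is treated as also owning Arjun Ferreira's interest in Halcyon Services GmbH, giving 45% + 32% = 77%.
By sibling attribution (R3), Noor Ferreira is treated as also owning Arjun Ferreira's interest in Fairlane Pharma AG, giving 74% + 15% = 89%.
Chain via Halcyon Services GmbH → Cobalt Ventures LLC (R2): 77% × 61% × 36% = 16.9092% of Redpoint Foods Inc.
Chain via Fairlane Pharma AG → Wildmere Media Ltd (R2): 89% × 16% × 53% = 7.5472% of Redpoint Foods Inc.
Aggregating (R1): 16.9092% + 7.5472% = 24.4564%.
24.4564% exceeds the 20% threshold, so Noor is a related party to Redpoint Foods Inc.

Yes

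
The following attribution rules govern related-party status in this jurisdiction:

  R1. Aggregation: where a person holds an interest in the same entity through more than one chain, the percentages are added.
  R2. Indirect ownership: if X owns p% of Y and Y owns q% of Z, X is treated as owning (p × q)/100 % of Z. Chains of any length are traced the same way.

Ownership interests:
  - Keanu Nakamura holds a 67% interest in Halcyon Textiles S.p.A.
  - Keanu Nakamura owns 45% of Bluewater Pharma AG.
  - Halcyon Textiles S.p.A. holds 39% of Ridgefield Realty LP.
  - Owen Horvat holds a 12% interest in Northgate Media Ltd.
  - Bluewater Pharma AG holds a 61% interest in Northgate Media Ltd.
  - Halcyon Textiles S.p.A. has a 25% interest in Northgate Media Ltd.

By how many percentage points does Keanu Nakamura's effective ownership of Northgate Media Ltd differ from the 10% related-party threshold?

Chain via Bluewater Pharma AG (R2): 45% × 61% = 27.45% of Northgate Media Ltd.
Chain via Halcyon Textiles S.p.A. (R2): 67% × 25% = 16.75% of Northgate Media Ltd.
Aggregating (R1): 27.45% + 16.75% = 44.2%.
44.2% exceeds the 10% threshold by 34.2 percentage points.

34.2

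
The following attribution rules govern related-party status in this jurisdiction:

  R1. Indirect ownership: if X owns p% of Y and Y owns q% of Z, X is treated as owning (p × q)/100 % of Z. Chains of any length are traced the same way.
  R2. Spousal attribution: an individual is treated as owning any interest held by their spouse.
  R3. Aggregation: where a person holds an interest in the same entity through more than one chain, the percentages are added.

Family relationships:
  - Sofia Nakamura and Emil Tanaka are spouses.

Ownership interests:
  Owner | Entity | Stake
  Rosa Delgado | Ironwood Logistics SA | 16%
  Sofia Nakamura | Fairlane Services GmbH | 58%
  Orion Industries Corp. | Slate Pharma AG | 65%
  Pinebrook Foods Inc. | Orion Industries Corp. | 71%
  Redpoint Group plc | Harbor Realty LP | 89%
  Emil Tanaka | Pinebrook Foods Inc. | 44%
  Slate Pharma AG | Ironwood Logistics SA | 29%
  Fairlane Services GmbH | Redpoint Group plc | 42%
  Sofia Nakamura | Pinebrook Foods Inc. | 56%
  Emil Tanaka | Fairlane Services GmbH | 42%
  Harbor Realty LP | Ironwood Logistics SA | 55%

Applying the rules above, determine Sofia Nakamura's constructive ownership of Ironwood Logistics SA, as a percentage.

By spousal attribution (R2), Sofia Nakamura is treated as also owning Emil Tanaka's interest in Fairlane Services GmbH, giving 58% + 42% = 100%.
By spousal attribution (R2), Sofia Nakamura is treated as also owning Emil Tanaka's interest in Pinebrook Foods Inc, giving 56% + 44% = 100%.
Chain via Fairlane Services GmbH → Redpoint Group plc → Harbor Realty LP (R1): 100% × 42% × 89% × 55% = 20.559% of Ironwood Logistics SA.
Chain via Pinebrook Foods Inc. → Orion Industries Corp. → Slate Pharma AG (R1): 100% × 71% × 65% × 29% = 13.3835% of Ironwood Logistics SA.
Aggregating (R3): 20.559% + 13.3835% = 33.9425%.

33.9425%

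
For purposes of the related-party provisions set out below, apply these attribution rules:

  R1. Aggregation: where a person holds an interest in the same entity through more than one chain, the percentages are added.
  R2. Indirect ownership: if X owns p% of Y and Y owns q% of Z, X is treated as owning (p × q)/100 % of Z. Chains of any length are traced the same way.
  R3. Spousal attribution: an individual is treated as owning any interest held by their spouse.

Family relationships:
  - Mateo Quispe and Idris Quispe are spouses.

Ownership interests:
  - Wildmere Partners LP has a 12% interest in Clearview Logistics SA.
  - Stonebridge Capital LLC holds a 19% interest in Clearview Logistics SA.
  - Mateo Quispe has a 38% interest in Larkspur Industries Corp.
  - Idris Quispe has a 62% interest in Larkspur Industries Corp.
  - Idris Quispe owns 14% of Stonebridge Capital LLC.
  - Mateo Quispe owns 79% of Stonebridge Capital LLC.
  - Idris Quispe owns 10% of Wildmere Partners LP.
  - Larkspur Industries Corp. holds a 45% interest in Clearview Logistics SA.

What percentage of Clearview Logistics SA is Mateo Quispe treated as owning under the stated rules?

63.87%

By spousal attribution (R3), Mateo Quispe is treated as also owning Idris Quispe's interest in Stonebridge Capital LLC, giving 79% + 14% = 93%.
By spousal attribution (R3), Mateo Quispe is treated as also owning Idris Quispe's interest in Larkspur Industries Corp, giving 38% + 62% = 100%.
By spousal attribution (R3), Mateo Quispe is treated as owning Idris Quispe's 10% interest in Wildmere Partners LP.
Chain via Stonebridge Capital LLC (R2): 93% × 19% = 17.67% of Clearview Logistics SA.
Chain via Larkspur Industries Corp. (R2): 100% × 45% = 45% of Clearview Logistics SA.
Chain via Wildmere Partners LP (R2): 10% × 12% = 1.2% of Clearview Logistics SA.
Aggregating (R1): 17.67% + 45% + 1.2% = 63.87%.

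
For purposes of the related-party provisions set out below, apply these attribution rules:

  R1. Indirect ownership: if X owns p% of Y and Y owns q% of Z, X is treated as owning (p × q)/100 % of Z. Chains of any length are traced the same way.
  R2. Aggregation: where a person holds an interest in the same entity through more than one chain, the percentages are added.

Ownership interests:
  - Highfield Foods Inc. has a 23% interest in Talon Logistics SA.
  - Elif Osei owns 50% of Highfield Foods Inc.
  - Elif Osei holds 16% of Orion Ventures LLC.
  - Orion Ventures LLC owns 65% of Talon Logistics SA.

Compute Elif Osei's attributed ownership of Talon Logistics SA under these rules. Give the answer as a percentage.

Chain via Highfield Foods Inc. (R1): 50% × 23% = 11.5% of Talon Logistics SA.
Chain via Orion Ventures LLC (R1): 16% × 65% = 10.4% of Talon Logistics SA.
Aggregating (R2): 11.5% + 10.4% = 21.9%.

21.9%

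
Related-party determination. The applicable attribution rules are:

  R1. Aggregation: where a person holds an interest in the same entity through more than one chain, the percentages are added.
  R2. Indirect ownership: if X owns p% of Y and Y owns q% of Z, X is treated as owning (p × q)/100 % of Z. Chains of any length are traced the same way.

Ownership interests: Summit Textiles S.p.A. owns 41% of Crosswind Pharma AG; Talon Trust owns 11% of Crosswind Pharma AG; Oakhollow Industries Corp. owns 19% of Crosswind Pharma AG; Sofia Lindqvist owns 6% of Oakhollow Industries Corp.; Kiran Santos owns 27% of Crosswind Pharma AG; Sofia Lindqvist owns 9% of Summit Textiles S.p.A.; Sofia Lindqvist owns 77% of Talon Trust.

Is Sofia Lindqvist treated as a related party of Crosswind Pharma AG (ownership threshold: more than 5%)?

Yes

Chain via Summit Textiles S.p.A. (R2): 9% × 41% = 3.69% of Crosswind Pharma AG.
Chain via Talon Trust (R2): 77% × 11% = 8.47% of Crosswind Pharma AG.
Chain via Oakhollow Industries Corp. (R2): 6% × 19% = 1.14% of Crosswind Pharma AG.
Aggregating (R1): 3.69% + 8.47% + 1.14% = 13.3%.
13.3% exceeds the 5% threshold, so Sofia is a related party to Crosswind Pharma AG.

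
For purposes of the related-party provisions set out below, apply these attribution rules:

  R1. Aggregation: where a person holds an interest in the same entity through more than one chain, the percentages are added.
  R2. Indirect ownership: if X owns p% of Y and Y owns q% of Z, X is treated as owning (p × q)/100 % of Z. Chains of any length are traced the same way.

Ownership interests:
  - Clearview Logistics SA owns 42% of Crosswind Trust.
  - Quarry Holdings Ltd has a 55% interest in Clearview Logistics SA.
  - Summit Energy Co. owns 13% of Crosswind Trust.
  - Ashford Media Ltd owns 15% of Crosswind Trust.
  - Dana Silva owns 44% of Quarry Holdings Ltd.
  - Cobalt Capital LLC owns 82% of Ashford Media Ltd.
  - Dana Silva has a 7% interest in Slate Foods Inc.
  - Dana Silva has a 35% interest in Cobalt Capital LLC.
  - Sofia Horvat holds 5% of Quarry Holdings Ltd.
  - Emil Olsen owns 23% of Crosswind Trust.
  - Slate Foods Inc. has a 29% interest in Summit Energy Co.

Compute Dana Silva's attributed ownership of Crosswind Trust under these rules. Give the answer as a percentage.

Chain via Cobalt Capital LLC → Ashford Media Ltd (R2): 35% × 82% × 15% = 4.305% of Crosswind Trust.
Chain via Quarry Holdings Ltd → Clearview Logistics SA (R2): 44% × 55% × 42% = 10.164% of Crosswind Trust.
Chain via Slate Foods Inc. → Summit Energy Co. (R2): 7% × 29% × 13% = 0.2639% of Crosswind Trust.
Aggregating (R1): 4.305% + 10.164% + 0.2639% = 14.7329%.

14.7329%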